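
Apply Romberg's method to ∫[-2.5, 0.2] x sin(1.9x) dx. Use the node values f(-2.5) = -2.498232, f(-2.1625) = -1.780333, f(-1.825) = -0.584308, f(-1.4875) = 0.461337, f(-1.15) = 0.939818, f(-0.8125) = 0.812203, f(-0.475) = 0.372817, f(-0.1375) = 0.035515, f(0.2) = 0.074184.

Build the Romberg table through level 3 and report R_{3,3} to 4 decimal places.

R_{0,0} (trapezoid, 1 panel, h=2.7000): -3.272465
R_{1,0} (trapezoid, 2 panels, h=1.3500): -0.367478
R_{2,0} (trapezoid, 4 panels, h=0.6750): -0.326495
R_{3,0} (trapezoid, 8 panels, h=0.3375): -0.322304
R_{1,1} = -0.367478 + (-0.367478 − (-3.272465))/3 = 0.600851
R_{2,1} = -0.326495 + (-0.326495 − (-0.367478))/3 = -0.312834
R_{3,1} = -0.322304 + (-0.322304 − (-0.326495))/3 = -0.320907
R_{2,2} = -0.312834 + (-0.312834 − 0.600851)/15 = -0.373746
R_{3,2} = -0.320907 + (-0.320907 − (-0.312834))/15 = -0.321445
R_{3,3} = -0.321445 + (-0.321445 − (-0.373746))/63 = -0.320615

-0.3206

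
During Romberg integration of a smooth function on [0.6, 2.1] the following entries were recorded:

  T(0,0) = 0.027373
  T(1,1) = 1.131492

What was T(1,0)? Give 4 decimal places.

From T(1,1) = (4·T(1,0) − T(0,0))/3, solve for T(1,0):
4·T(1,0) = 3·1.131492 + 0.027373 = 3.421849
T(1,0) = 0.855462

0.8555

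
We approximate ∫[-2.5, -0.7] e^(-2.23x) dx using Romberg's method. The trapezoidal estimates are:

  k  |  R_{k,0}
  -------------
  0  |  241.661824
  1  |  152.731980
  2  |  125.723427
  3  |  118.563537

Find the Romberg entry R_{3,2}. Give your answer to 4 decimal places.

116.1407

Richardson extrapolation on the trapezoidal column (denominator 4−1=3):
R_{2,1} = 125.723427 + (125.723427 − 152.731980)/3 = 116.720576
R_{3,1} = 118.563537 + (118.563537 − 125.723427)/3 = 116.176907
R_{3,2} = (16·116.176907 − 116.720576) / 15 = 116.140662
(Column j=1 coincides with Simpson's rule on the same nodes.)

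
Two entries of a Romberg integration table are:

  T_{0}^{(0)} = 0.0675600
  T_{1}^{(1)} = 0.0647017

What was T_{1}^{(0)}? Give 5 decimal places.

From T_{1}^{(1)} = (4·T_{1}^{(0)} − T_{0}^{(0)})/3, solve for T_{1}^{(0)}:
4·T_{1}^{(0)} = 3·0.0647017 + 0.0675600 = 0.2616651
T_{1}^{(0)} = 0.0654163

0.06542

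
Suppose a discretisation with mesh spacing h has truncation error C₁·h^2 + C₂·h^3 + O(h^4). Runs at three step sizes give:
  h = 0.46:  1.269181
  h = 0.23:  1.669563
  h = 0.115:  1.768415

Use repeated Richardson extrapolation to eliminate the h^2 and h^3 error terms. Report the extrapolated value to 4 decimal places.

First eliminate the h^2 term (factor 2^2 = 4):
  B₁ = (4·1.669563 − 1.269181)/3 = 1.803024
  B₂ = (4·1.768415 − 1.669563)/3 = 1.801366
Then eliminate the h^3 term (factor 2^3 = 8):
  (8·1.801366 − 1.803024)/7 = 1.801129

1.8011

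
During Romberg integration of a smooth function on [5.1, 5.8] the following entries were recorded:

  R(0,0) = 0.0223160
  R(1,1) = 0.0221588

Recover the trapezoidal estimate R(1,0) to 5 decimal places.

From R(1,1) = (4·R(1,0) − R(0,0))/3, solve for R(1,0):
4·R(1,0) = 3·0.0221588 + 0.0223160 = 0.0887924
R(1,0) = 0.0221981

0.02220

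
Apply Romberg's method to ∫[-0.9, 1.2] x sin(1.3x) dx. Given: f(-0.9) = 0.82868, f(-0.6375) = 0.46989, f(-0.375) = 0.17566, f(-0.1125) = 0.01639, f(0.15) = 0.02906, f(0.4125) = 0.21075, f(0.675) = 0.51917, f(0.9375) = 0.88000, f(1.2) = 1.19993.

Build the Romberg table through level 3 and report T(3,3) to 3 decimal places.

T(0,0) (trapezoid, 1 panel, h=2.1000): 2.13004
T(1,0) (trapezoid, 2 panels, h=1.0500): 1.09553
T(2,0) (trapezoid, 4 panels, h=0.5250): 0.91255
T(3,0) (trapezoid, 8 panels, h=0.2625): 0.87025
T(1,1) = 1.09553 + (1.09553 − 2.13004)/3 = 0.75069
T(2,1) = 0.91255 + (0.91255 − 1.09553)/3 = 0.85156
T(3,1) = 0.87025 + (0.87025 − 0.91255)/3 = 0.85615
T(2,2) = 0.85156 + (0.85156 − 0.75069)/15 = 0.85828
T(3,2) = 0.85615 + (0.85615 − 0.85156)/15 = 0.85646
T(3,3) = 0.85646 + (0.85646 − 0.85828)/63 = 0.85643

0.856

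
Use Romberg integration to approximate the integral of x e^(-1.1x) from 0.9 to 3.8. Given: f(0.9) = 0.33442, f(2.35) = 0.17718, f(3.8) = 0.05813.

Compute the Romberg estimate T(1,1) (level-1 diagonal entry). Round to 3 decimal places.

T(0,0) (trapezoid, 1 panel, h=2.9000): 0.56920
T(1,0) (trapezoid, 2 panels, h=1.4500): 0.54151
T(1,1) = 0.54151 + (0.54151 − 0.56920)/3 = 0.53228

0.532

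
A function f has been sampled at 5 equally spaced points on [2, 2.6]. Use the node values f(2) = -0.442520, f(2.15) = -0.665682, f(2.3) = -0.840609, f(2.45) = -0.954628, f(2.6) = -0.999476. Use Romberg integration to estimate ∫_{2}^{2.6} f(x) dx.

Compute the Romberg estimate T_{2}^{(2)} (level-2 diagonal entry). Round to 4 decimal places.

-0.4802

T_{0}^{(0)} (trapezoid, 1 panel, h=0.6000): -0.432599
T_{1}^{(0)} (trapezoid, 2 panels, h=0.3000): -0.468482
T_{2}^{(0)} (trapezoid, 4 panels, h=0.1500): -0.477288
T_{1}^{(1)} = -0.468482 + (-0.468482 − (-0.432599))/3 = -0.480443
T_{2}^{(1)} = -0.477288 + (-0.477288 − (-0.468482))/3 = -0.480223
T_{2}^{(2)} = -0.480223 + (-0.480223 − (-0.480443))/15 = -0.480208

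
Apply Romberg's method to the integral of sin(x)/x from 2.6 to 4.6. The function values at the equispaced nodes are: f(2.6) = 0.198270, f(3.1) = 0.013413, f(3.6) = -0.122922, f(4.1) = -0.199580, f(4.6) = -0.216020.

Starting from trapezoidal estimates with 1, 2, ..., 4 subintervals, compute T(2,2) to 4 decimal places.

T(0,0) (trapezoid, 1 panel, h=2.0000): -0.017750
T(1,0) (trapezoid, 2 panels, h=1.0000): -0.131797
T(2,0) (trapezoid, 4 panels, h=0.5000): -0.158982
T(1,1) = -0.131797 + (-0.131797 − (-0.017750))/3 = -0.169813
T(2,1) = -0.158982 + (-0.158982 − (-0.131797))/3 = -0.168044
T(2,2) = -0.168044 + (-0.168044 − (-0.169813))/15 = -0.167926

-0.1679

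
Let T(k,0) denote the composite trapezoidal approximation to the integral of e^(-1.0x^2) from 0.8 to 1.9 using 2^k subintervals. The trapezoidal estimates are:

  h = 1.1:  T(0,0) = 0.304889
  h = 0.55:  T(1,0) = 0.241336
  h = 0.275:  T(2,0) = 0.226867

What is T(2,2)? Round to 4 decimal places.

Richardson extrapolation on the trapezoidal column (denominator 4−1=3):
T(1,1) = (4·0.241336 − 0.304889) / 3 = 0.220152
T(2,1) = 0.226867 + (0.226867 − 0.241336)/3 = 0.222044
T(2,2) = 0.222044 + (0.222044 − 0.220152)/15 = 0.222170

0.2222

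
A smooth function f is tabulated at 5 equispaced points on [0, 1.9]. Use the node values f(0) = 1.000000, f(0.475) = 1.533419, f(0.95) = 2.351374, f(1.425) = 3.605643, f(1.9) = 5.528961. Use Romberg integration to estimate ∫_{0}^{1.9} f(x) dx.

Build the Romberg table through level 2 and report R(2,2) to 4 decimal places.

R(0,0) (trapezoid, 1 panel, h=1.9000): 6.202513
R(1,0) (trapezoid, 2 panels, h=0.9500): 5.335062
R(2,0) (trapezoid, 4 panels, h=0.4750): 5.108585
R(1,1) = 5.335062 + (5.335062 − 6.202513)/3 = 5.045912
R(2,1) = 5.108585 + (5.108585 − 5.335062)/3 = 5.033093
R(2,2) = 5.033093 + (5.033093 − 5.045912)/15 = 5.032238

5.0322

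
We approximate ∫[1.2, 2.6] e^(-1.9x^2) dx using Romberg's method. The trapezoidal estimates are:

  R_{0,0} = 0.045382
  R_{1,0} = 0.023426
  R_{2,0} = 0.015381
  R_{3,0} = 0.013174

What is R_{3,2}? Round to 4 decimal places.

Richardson extrapolation on the trapezoidal column (denominator 4−1=3):
R_{2,1} = (4·0.015381 − 0.023426) / 3 = 0.012699
R_{3,1} = (4·0.013174 − 0.015381) / 3 = 0.012438
R_{3,2} = (16·0.012438 − 0.012699) / 15 = 0.012421

0.0124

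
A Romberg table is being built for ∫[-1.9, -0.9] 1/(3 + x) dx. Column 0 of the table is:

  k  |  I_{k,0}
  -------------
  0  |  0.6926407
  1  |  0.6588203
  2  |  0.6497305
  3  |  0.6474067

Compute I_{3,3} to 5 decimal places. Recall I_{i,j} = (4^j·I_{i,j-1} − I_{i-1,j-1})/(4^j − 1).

I_{1,1} = 0.6588203 + (0.6588203 − 0.6926407)/3 = 0.6475468
I_{2,1} = (4·0.6497305 − 0.6588203) / 3 = 0.6467006
I_{3,1} = 0.6474067 + (0.6474067 − 0.6497305)/3 = 0.6466321
I_{2,2} = 0.6467006 + (0.6467006 − 0.6475468)/15 = 0.6466442
I_{3,2} = (16·0.6466321 − 0.6467006) / 15 = 0.6466275
I_{3,3} = 0.6466275 + (0.6466275 − 0.6466442)/63 = 0.6466272
(Column j=1 coincides with Simpson's rule on the same nodes.)

0.64663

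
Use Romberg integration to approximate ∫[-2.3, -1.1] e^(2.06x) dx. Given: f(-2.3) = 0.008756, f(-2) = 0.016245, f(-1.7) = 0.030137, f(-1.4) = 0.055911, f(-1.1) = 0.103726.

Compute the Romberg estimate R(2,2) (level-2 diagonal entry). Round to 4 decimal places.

0.0461

R(0,0) (trapezoid, 1 panel, h=1.2000): 0.067489
R(1,0) (trapezoid, 2 panels, h=0.6000): 0.051827
R(2,0) (trapezoid, 4 panels, h=0.3000): 0.047560
R(1,1) = 0.051827 + (0.051827 − 0.067489)/3 = 0.046606
R(2,1) = 0.047560 + (0.047560 − 0.051827)/3 = 0.046138
R(2,2) = 0.046138 + (0.046138 − 0.046606)/15 = 0.046107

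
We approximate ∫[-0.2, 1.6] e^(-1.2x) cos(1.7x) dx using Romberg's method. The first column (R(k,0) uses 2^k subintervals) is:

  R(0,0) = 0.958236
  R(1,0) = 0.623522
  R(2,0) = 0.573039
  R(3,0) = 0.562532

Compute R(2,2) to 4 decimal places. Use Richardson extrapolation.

R(1,1) = (4·0.623522 − 0.958236) / 3 = 0.511951
R(2,1) = 0.573039 + (0.573039 − 0.623522)/3 = 0.556211
R(2,2) = 0.556211 + (0.556211 − 0.511951)/15 = 0.559162

0.5592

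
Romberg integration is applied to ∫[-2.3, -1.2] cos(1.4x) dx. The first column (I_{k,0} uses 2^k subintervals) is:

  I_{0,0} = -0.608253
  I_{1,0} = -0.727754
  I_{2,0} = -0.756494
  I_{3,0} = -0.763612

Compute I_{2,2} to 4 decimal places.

I_{1,1} = (4·(-0.727754) − (-0.608253)) / 3 = -0.767588
I_{2,1} = (4·(-0.756494) − (-0.727754)) / 3 = -0.766074
I_{2,2} = (16·(-0.766074) − (-0.767588)) / 15 = -0.765973
(Column j=1 coincides with Simpson's rule on the same nodes.)

-0.7660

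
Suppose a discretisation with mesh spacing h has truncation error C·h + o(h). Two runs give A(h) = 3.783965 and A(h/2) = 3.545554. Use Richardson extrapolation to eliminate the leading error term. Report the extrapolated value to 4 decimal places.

3.3071

The leading error scales as h; refining by a factor of 2 reduces it by 2^1 = 2.
Extrapolated value = (2·A(h/2) − A(h)) / (2 − 1)
= (2·3.545554 − 3.783965) / 1
= 3.307143 / 1 = 3.307143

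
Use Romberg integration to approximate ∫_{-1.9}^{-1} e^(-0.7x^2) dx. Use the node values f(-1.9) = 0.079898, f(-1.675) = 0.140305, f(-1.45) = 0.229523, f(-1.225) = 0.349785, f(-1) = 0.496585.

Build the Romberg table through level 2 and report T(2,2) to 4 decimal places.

0.2247

T(0,0) (trapezoid, 1 panel, h=0.9000): 0.259417
T(1,0) (trapezoid, 2 panels, h=0.4500): 0.232994
T(2,0) (trapezoid, 4 panels, h=0.2250): 0.226767
T(1,1) = 0.232994 + (0.232994 − 0.259417)/3 = 0.224186
T(2,1) = 0.226767 + (0.226767 − 0.232994)/3 = 0.224691
T(2,2) = 0.224691 + (0.224691 − 0.224186)/15 = 0.224725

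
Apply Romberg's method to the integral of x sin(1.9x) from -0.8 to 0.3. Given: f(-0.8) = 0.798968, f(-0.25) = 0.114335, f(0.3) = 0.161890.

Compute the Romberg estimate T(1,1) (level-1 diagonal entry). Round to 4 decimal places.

T(0,0) (trapezoid, 1 panel, h=1.1000): 0.528472
T(1,0) (trapezoid, 2 panels, h=0.5500): 0.327120
T(1,1) = 0.327120 + (0.327120 − 0.528472)/3 = 0.260003

0.2600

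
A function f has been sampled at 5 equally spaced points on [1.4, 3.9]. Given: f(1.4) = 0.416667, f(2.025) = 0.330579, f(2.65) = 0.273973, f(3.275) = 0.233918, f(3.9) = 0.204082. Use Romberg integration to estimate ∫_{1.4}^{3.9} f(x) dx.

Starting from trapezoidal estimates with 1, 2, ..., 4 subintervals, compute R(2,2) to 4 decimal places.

R(0,0) (trapezoid, 1 panel, h=2.5000): 0.775936
R(1,0) (trapezoid, 2 panels, h=1.2500): 0.730434
R(2,0) (trapezoid, 4 panels, h=0.6250): 0.718028
R(1,1) = 0.730434 + (0.730434 − 0.775936)/3 = 0.715267
R(2,1) = 0.718028 + (0.718028 − 0.730434)/3 = 0.713893
R(2,2) = 0.713893 + (0.713893 − 0.715267)/15 = 0.713801

0.7138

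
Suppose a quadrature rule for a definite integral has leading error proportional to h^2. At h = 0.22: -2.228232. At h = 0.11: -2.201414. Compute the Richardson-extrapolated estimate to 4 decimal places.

-2.1925

The leading error scales as h^2; refining by a factor of 2 reduces it by 2^2 = 4.
Extrapolated value = (4·A(h/2) − A(h)) / (4 − 1)
= (4·(-2.201414) − (-2.228232)) / 3
= -6.577424 / 3 = -2.192475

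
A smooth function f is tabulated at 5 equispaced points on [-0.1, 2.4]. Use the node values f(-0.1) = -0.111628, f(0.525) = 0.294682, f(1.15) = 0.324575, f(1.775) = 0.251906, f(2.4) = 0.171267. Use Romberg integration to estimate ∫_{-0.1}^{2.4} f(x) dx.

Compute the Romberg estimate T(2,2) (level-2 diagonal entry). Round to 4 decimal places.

0.6056

T(0,0) (trapezoid, 1 panel, h=2.5000): 0.074549
T(1,0) (trapezoid, 2 panels, h=1.2500): 0.442993
T(2,0) (trapezoid, 4 panels, h=0.6250): 0.563114
T(1,1) = 0.442993 + (0.442993 − 0.074549)/3 = 0.565808
T(2,1) = 0.563114 + (0.563114 − 0.442993)/3 = 0.603154
T(2,2) = 0.603154 + (0.603154 − 0.565808)/15 = 0.605644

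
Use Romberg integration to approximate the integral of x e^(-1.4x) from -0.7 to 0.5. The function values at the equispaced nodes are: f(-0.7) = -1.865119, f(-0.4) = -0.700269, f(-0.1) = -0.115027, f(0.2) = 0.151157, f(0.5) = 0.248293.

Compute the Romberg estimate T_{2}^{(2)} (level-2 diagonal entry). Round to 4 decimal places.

-0.4036

T_{0}^{(0)} (trapezoid, 1 panel, h=1.2000): -0.970096
T_{1}^{(0)} (trapezoid, 2 panels, h=0.6000): -0.554064
T_{2}^{(0)} (trapezoid, 4 panels, h=0.3000): -0.441766
T_{1}^{(1)} = -0.554064 + (-0.554064 − (-0.970096))/3 = -0.415387
T_{2}^{(1)} = -0.441766 + (-0.441766 − (-0.554064))/3 = -0.404333
T_{2}^{(2)} = -0.404333 + (-0.404333 − (-0.415387))/15 = -0.403596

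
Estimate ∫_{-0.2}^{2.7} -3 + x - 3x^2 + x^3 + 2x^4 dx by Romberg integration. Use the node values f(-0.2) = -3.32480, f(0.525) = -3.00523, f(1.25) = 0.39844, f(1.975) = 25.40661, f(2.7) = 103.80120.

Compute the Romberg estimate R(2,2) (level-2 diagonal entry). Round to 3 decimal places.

R(0,0) (trapezoid, 1 panel, h=2.9000): 145.69078
R(1,0) (trapezoid, 2 panels, h=1.4500): 73.42313
R(2,0) (trapezoid, 4 panels, h=0.7250): 52.95256
R(1,1) = 73.42313 + (73.42313 − 145.69078)/3 = 49.33391
R(2,1) = 52.95256 + (52.95256 − 73.42313)/3 = 46.12904
R(2,2) = 46.12904 + (46.12904 − 49.33391)/15 = 45.91538

45.915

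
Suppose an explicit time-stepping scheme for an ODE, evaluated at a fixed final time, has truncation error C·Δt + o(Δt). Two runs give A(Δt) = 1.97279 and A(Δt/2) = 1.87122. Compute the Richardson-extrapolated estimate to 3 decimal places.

1.770

The leading error scales as Δt; refining by a factor of 2 reduces it by 2^1 = 2.
Extrapolated value = (2·A(Δt/2) − A(Δt)) / (2 − 1)
= (2·1.87122 − 1.97279) / 1
= 1.76965 / 1 = 1.76965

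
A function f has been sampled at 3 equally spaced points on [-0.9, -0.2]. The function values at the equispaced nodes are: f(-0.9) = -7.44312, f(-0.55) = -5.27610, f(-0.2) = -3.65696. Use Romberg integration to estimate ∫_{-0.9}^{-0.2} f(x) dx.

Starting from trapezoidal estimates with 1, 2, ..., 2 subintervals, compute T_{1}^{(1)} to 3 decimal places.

T_{0}^{(0)} (trapezoid, 1 panel, h=0.7000): -3.88503
T_{1}^{(0)} (trapezoid, 2 panels, h=0.3500): -3.78915
T_{1}^{(1)} = -3.78915 + (-3.78915 − (-3.88503))/3 = -3.75719

-3.757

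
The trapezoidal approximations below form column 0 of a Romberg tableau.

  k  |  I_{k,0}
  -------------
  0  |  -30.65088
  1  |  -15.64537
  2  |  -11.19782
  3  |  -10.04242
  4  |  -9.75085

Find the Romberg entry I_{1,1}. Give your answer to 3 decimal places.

-10.644

Richardson extrapolation on the trapezoidal column (denominator 4−1=3):
I_{1,1} = (4·(-15.64537) − (-30.65088)) / 3 = -10.64353
(Column j=1 coincides with Simpson's rule on the same nodes.)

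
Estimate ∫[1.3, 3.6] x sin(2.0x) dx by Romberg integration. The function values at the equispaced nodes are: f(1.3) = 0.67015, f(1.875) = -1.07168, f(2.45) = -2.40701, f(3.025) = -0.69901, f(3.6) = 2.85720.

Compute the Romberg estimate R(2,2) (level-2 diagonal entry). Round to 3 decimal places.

-1.555

R(0,0) (trapezoid, 1 panel, h=2.3000): 4.05645
R(1,0) (trapezoid, 2 panels, h=1.1500): -0.73984
R(2,0) (trapezoid, 4 panels, h=0.5750): -1.38806
R(1,1) = -0.73984 + (-0.73984 − 4.05645)/3 = -2.33860
R(2,1) = -1.38806 + (-1.38806 − (-0.73984))/3 = -1.60413
R(2,2) = -1.60413 + (-1.60413 − (-2.33860))/15 = -1.55517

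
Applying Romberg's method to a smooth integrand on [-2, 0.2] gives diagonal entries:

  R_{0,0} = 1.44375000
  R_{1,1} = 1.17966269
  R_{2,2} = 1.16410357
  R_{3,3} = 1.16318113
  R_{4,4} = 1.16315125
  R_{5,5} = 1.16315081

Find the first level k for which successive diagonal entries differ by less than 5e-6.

k = 5

|R_{1,1} − R_{0,0}| = 0.26408731 ≥ 5e-6
|R_{2,2} − R_{1,1}| = 0.01555912 ≥ 5e-6
|R_{3,3} − R_{2,2}| = 0.00092244 ≥ 5e-6
|R_{4,4} − R_{3,3}| = 0.00002988 ≥ 5e-6
|R_{5,5} − R_{4,4}| = 0.00000044 < 5e-6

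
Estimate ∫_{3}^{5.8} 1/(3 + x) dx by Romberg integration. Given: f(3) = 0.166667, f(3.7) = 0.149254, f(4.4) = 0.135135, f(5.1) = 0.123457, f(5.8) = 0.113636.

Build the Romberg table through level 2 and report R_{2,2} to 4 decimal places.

R_{0,0} (trapezoid, 1 panel, h=2.8000): 0.392424
R_{1,0} (trapezoid, 2 panels, h=1.4000): 0.385401
R_{2,0} (trapezoid, 4 panels, h=0.7000): 0.383598
R_{1,1} = 0.385401 + (0.385401 − 0.392424)/3 = 0.383060
R_{2,1} = 0.383598 + (0.383598 − 0.385401)/3 = 0.382997
R_{2,2} = 0.382997 + (0.382997 − 0.383060)/15 = 0.382993

0.3830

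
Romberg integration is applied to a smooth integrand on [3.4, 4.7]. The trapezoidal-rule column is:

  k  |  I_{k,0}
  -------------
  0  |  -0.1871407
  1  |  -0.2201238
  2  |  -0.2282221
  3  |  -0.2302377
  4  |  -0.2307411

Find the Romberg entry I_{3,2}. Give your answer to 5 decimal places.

Richardson extrapolation on the trapezoidal column (denominator 4−1=3):
I_{2,1} = -0.2282221 + (-0.2282221 − (-0.2201238))/3 = -0.2309215
I_{3,1} = (4·(-0.2302377) − (-0.2282221)) / 3 = -0.2309096
I_{3,2} = -0.2309096 + (-0.2309096 − (-0.2309215))/15 = -0.2309088

-0.23091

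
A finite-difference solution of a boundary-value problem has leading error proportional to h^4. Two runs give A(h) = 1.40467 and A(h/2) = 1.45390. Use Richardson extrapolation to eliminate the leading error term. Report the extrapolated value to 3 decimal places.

1.457

Extrapolated value = (16·A(h/2) − A(h)) / (16 − 1)
= (16·1.45390 − 1.40467) / 15
= 21.85773 / 15 = 1.45718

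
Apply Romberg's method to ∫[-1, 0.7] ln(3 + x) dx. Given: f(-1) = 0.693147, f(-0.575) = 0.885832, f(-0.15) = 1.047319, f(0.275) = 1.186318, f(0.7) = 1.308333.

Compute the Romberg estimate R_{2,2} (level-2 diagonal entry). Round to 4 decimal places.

1.7545

R_{0,0} (trapezoid, 1 panel, h=1.7000): 1.701258
R_{1,0} (trapezoid, 2 panels, h=0.8500): 1.740850
R_{2,0} (trapezoid, 4 panels, h=0.4250): 1.751089
R_{1,1} = 1.740850 + (1.740850 − 1.701258)/3 = 1.754047
R_{2,1} = 1.751089 + (1.751089 − 1.740850)/3 = 1.754502
R_{2,2} = 1.754502 + (1.754502 − 1.754047)/15 = 1.754532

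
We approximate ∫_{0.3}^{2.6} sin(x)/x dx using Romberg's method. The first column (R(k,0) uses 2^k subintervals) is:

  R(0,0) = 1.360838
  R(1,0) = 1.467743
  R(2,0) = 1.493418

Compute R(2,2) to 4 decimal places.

R(1,1) = 1.467743 + (1.467743 − 1.360838)/3 = 1.503378
R(2,1) = 1.493418 + (1.493418 − 1.467743)/3 = 1.501976
R(2,2) = 1.501976 + (1.501976 − 1.503378)/15 = 1.501883

1.5019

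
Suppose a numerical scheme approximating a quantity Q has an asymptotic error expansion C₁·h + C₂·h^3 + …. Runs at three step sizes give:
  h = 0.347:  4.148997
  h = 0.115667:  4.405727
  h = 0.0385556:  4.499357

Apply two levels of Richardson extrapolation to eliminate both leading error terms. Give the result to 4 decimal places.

4.5466

First eliminate the h term (factor 3^1 = 3):
  B₁ = (3·4.405727 − 4.148997)/2 = 4.534092
  B₂ = (3·4.499357 − 4.405727)/2 = 4.546172
Then eliminate the h^3 term (factor 3^3 = 27):
  (27·4.546172 − 4.534092)/26 = 4.546637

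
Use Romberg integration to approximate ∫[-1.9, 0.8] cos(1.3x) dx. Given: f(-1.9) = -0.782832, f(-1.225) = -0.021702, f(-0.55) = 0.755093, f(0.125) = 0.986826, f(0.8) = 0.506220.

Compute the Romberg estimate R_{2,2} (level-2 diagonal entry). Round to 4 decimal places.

R_{0,0} (trapezoid, 1 panel, h=2.7000): -0.373426
R_{1,0} (trapezoid, 2 panels, h=1.3500): 0.832662
R_{2,0} (trapezoid, 4 panels, h=0.6750): 1.067790
R_{1,1} = 0.832662 + (0.832662 − (-0.373426))/3 = 1.234691
R_{2,1} = 1.067790 + (1.067790 − 0.832662)/3 = 1.146166
R_{2,2} = 1.146166 + (1.146166 − 1.234691)/15 = 1.140264

1.1403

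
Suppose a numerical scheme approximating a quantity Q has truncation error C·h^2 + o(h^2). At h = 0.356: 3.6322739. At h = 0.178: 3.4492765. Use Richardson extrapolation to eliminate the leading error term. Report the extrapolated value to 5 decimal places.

3.38828

Extrapolated value = (4·A(h/2) − A(h)) / (4 − 1)
= (4·3.4492765 − 3.6322739) / 3
= 10.1648321 / 3 = 3.3882774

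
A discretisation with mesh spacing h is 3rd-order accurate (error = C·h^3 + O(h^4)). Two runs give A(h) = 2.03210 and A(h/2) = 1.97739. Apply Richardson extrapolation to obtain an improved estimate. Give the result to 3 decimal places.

1.970

The leading error scales as h^3; refining by a factor of 2 reduces it by 2^3 = 8.
Extrapolated value = (8·A(h/2) − A(h)) / (8 − 1)
= (8·1.97739 − 2.03210) / 7
= 13.78702 / 7 = 1.96957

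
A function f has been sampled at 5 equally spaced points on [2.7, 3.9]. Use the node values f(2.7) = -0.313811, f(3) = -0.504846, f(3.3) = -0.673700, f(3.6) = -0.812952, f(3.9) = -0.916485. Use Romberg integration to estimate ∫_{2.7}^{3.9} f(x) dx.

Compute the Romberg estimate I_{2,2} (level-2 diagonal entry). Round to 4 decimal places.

I_{0,0} (trapezoid, 1 panel, h=1.2000): -0.738178
I_{1,0} (trapezoid, 2 panels, h=0.6000): -0.773309
I_{2,0} (trapezoid, 4 panels, h=0.3000): -0.781994
I_{1,1} = -0.773309 + (-0.773309 − (-0.738178))/3 = -0.785019
I_{2,1} = -0.781994 + (-0.781994 − (-0.773309))/3 = -0.784889
I_{2,2} = -0.784889 + (-0.784889 − (-0.785019))/15 = -0.784880

-0.7849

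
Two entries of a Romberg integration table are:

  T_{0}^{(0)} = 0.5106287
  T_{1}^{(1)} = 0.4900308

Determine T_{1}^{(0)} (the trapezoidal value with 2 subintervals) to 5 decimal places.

0.49518

From T_{1}^{(1)} = (4·T_{1}^{(0)} − T_{0}^{(0)})/3, solve for T_{1}^{(0)}:
4·T_{1}^{(0)} = 3·0.4900308 + 0.5106287 = 1.9807211
T_{1}^{(0)} = 0.4951803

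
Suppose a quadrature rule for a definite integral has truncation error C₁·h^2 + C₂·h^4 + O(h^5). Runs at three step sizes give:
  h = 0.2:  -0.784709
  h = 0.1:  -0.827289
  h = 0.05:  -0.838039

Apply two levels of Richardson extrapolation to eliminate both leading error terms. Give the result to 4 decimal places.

-0.8416

First eliminate the h^2 term (factor 2^2 = 4):
  B₁ = (4·(-0.827289) − (-0.784709))/3 = -0.841482
  B₂ = (4·(-0.838039) − (-0.827289))/3 = -0.841622
Then eliminate the h^4 term (factor 2^4 = 16):
  (16·(-0.841622) − (-0.841482))/15 = -0.841631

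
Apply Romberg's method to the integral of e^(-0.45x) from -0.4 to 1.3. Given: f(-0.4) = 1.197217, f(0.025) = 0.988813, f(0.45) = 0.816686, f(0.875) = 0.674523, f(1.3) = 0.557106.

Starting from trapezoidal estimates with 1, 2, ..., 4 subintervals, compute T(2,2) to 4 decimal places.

T(0,0) (trapezoid, 1 panel, h=1.7000): 1.491175
T(1,0) (trapezoid, 2 panels, h=0.8500): 1.439770
T(2,0) (trapezoid, 4 panels, h=0.4250): 1.426803
T(1,1) = 1.439770 + (1.439770 − 1.491175)/3 = 1.422635
T(2,1) = 1.426803 + (1.426803 − 1.439770)/3 = 1.422481
T(2,2) = 1.422481 + (1.422481 − 1.422635)/15 = 1.422471

1.4225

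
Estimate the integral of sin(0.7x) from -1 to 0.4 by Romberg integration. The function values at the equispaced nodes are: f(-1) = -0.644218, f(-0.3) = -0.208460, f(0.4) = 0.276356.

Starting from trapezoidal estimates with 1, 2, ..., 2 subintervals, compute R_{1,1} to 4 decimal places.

R_{0,0} (trapezoid, 1 panel, h=1.4000): -0.257503
R_{1,0} (trapezoid, 2 panels, h=0.7000): -0.274674
R_{1,1} = -0.274674 + (-0.274674 − (-0.257503))/3 = -0.280398

-0.2804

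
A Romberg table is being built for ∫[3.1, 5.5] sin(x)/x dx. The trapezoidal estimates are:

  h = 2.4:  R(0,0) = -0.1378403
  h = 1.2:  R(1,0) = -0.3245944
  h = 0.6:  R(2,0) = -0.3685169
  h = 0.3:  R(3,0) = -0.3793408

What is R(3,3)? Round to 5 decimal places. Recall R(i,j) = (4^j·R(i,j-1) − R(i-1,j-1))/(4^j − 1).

R(1,1) = (4·(-0.3245944) − (-0.1378403)) / 3 = -0.3868458
R(2,1) = -0.3685169 + (-0.3685169 − (-0.3245944))/3 = -0.3831577
R(3,1) = -0.3793408 + (-0.3793408 − (-0.3685169))/3 = -0.3829488
R(2,2) = -0.3831577 + (-0.3831577 − (-0.3868458))/15 = -0.3829118
R(3,2) = (16·(-0.3829488) − (-0.3831577)) / 15 = -0.3829349
R(3,3) = (64·(-0.3829349) − (-0.3829118)) / 63 = -0.3829353

-0.38294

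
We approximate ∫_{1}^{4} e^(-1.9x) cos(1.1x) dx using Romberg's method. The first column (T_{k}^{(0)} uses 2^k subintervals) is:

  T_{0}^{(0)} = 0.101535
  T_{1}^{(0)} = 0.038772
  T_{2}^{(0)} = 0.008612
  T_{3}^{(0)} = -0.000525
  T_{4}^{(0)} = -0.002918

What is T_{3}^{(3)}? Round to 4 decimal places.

-0.0037

Richardson extrapolation on the trapezoidal column (denominator 4−1=3):
T_{1}^{(1)} = (4·0.038772 − 0.101535) / 3 = 0.017851
T_{2}^{(1)} = (4·0.008612 − 0.038772) / 3 = -0.001441
T_{3}^{(1)} = -0.000525 + (-0.000525 − 0.008612)/3 = -0.003571
T_{2}^{(2)} = (16·(-0.001441) − 0.017851) / 15 = -0.002727
T_{3}^{(2)} = (16·(-0.003571) − (-0.001441)) / 15 = -0.003713
T_{3}^{(3)} = (64·(-0.003713) − (-0.002727)) / 63 = -0.003729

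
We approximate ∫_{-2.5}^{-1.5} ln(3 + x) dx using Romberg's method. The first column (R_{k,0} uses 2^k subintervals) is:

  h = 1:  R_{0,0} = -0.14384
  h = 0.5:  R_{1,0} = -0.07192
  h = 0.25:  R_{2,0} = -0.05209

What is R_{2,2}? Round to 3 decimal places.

-0.045

Richardson extrapolation on the trapezoidal column (denominator 4−1=3):
R_{1,1} = (4·(-0.07192) − (-0.14384)) / 3 = -0.04795
R_{2,1} = -0.05209 + (-0.05209 − (-0.07192))/3 = -0.04548
R_{2,2} = (16·(-0.04548) − (-0.04795)) / 15 = -0.04532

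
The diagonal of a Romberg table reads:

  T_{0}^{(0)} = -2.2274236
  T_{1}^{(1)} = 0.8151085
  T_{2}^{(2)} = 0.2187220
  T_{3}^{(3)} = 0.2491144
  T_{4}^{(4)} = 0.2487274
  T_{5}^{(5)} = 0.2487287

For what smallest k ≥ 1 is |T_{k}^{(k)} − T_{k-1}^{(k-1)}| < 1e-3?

k = 4

|T_{1}^{(1)} − T_{0}^{(0)}| = 3.0425321 ≥ 1e-3
|T_{2}^{(2)} − T_{1}^{(1)}| = 0.5963865 ≥ 1e-3
|T_{3}^{(3)} − T_{2}^{(2)}| = 0.0303924 ≥ 1e-3
|T_{4}^{(4)} − T_{3}^{(3)}| = 0.0003870 < 1e-3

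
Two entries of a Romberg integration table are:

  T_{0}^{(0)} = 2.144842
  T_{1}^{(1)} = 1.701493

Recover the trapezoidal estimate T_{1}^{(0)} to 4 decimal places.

From T_{1}^{(1)} = (4·T_{1}^{(0)} − T_{0}^{(0)})/3, solve for T_{1}^{(0)}:
4·T_{1}^{(0)} = 3·1.701493 + 2.144842 = 7.249321
T_{1}^{(0)} = 1.812330

1.8123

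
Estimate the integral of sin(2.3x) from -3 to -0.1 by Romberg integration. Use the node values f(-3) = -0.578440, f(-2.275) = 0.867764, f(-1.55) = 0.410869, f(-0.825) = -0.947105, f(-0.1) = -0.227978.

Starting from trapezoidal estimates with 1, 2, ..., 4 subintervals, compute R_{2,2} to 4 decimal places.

R_{0,0} (trapezoid, 1 panel, h=2.9000): -1.169306
R_{1,0} (trapezoid, 2 panels, h=1.4500): 0.011107
R_{2,0} (trapezoid, 4 panels, h=0.7250): -0.051969
R_{1,1} = 0.011107 + (0.011107 − (-1.169306))/3 = 0.404578
R_{2,1} = -0.051969 + (-0.051969 − 0.011107)/3 = -0.072994
R_{2,2} = -0.072994 + (-0.072994 − 0.404578)/15 = -0.104832

-0.1048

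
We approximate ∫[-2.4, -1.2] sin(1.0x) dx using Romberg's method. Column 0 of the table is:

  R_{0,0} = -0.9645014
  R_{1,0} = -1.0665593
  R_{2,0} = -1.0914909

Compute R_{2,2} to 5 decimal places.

Richardson extrapolation on the trapezoidal column (denominator 4−1=3):
R_{1,1} = (4·(-1.0665593) − (-0.9645014)) / 3 = -1.1005786
R_{2,1} = (4·(-1.0914909) − (-1.0665593)) / 3 = -1.0998014
R_{2,2} = (16·(-1.0998014) − (-1.1005786)) / 15 = -1.0997496

-1.09975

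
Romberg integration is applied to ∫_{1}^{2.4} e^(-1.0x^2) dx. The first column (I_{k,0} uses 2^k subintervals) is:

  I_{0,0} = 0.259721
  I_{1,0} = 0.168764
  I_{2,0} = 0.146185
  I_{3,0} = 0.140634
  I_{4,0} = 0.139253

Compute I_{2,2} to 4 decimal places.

Richardson extrapolation on the trapezoidal column (denominator 4−1=3):
I_{1,1} = 0.168764 + (0.168764 − 0.259721)/3 = 0.138445
I_{2,1} = (4·0.146185 − 0.168764) / 3 = 0.138659
I_{2,2} = (16·0.138659 − 0.138445) / 15 = 0.138673

0.1387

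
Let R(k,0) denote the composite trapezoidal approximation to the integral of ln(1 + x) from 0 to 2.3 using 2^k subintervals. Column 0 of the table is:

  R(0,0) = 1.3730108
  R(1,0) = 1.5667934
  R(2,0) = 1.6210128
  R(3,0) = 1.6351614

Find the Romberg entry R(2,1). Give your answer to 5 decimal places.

R(2,1) = (4·1.6210128 − 1.5667934) / 3 = 1.6390859
(Column j=1 coincides with Simpson's rule on the same nodes.)

1.63909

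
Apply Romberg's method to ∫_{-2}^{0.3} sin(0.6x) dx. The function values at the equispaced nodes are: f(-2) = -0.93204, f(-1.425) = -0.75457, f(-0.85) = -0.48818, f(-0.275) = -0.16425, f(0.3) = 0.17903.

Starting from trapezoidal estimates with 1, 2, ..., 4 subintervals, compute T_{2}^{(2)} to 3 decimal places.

T_{0}^{(0)} (trapezoid, 1 panel, h=2.3000): -0.86596
T_{1}^{(0)} (trapezoid, 2 panels, h=1.1500): -0.99439
T_{2}^{(0)} (trapezoid, 4 panels, h=0.5750): -1.02552
T_{1}^{(1)} = -0.99439 + (-0.99439 − (-0.86596))/3 = -1.03720
T_{2}^{(1)} = -1.02552 + (-1.02552 − (-0.99439))/3 = -1.03590
T_{2}^{(2)} = -1.03590 + (-1.03590 − (-1.03720))/15 = -1.03581

-1.036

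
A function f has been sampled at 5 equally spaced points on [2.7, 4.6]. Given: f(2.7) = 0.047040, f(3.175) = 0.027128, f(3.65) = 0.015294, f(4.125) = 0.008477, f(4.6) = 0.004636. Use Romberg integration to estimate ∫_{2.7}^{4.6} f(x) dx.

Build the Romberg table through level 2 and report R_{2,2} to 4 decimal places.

R_{0,0} (trapezoid, 1 panel, h=1.9000): 0.049092
R_{1,0} (trapezoid, 2 panels, h=0.9500): 0.039075
R_{2,0} (trapezoid, 4 panels, h=0.4750): 0.036450
R_{1,1} = 0.039075 + (0.039075 − 0.049092)/3 = 0.035736
R_{2,1} = 0.036450 + (0.036450 − 0.039075)/3 = 0.035575
R_{2,2} = 0.035575 + (0.035575 − 0.035736)/15 = 0.035564

0.0356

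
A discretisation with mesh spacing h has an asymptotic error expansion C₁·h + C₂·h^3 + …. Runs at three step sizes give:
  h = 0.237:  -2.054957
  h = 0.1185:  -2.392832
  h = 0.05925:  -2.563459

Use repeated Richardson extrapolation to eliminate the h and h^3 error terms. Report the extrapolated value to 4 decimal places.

-2.7346

First eliminate the h term (factor 2^1 = 2):
  B₁ = (2·(-2.392832) − (-2.054957))/1 = -2.730707
  B₂ = (2·(-2.563459) − (-2.392832))/1 = -2.734086
Then eliminate the h^3 term (factor 2^3 = 8):
  (8·(-2.734086) − (-2.730707))/7 = -2.734569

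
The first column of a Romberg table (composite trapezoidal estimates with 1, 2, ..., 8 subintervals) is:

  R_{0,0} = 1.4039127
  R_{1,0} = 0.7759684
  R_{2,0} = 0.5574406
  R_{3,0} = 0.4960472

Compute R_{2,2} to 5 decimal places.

0.47913

R_{1,1} = (4·0.7759684 − 1.4039127) / 3 = 0.5666536
R_{2,1} = (4·0.5574406 − 0.7759684) / 3 = 0.4845980
R_{2,2} = (16·0.4845980 − 0.5666536) / 15 = 0.4791276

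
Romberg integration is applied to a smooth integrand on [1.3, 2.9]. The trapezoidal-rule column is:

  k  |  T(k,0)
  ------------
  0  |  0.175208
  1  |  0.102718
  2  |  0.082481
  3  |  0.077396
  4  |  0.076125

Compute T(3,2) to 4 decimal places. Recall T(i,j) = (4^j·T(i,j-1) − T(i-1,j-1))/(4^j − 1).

T(2,1) = (4·0.082481 − 0.102718) / 3 = 0.075735
T(3,1) = 0.077396 + (0.077396 − 0.082481)/3 = 0.075701
T(3,2) = 0.075701 + (0.075701 − 0.075735)/15 = 0.075699

0.0757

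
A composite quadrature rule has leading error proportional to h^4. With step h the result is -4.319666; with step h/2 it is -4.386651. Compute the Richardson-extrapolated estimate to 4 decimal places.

The leading error scales as h^4; refining by a factor of 2 reduces it by 2^4 = 16.
Extrapolated value = (16·A(h/2) − A(h)) / (16 − 1)
= (16·(-4.386651) − (-4.319666)) / 15
= -65.866750 / 15 = -4.391117

-4.3911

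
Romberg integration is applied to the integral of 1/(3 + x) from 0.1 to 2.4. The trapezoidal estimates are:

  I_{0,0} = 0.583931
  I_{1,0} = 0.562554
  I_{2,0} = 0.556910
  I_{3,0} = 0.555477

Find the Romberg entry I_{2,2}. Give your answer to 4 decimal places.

0.5550

Richardson extrapolation on the trapezoidal column (denominator 4−1=3):
I_{1,1} = 0.562554 + (0.562554 − 0.583931)/3 = 0.555428
I_{2,1} = 0.556910 + (0.556910 − 0.562554)/3 = 0.555029
I_{2,2} = (16·0.555029 − 0.555428) / 15 = 0.555002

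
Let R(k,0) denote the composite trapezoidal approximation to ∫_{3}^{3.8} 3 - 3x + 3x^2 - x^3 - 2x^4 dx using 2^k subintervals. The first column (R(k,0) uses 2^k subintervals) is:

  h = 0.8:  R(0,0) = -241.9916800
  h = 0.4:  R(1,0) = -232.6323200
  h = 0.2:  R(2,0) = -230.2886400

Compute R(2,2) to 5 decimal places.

R(1,1) = (4·(-232.6323200) − (-241.9916800)) / 3 = -229.5125333
R(2,1) = -230.2886400 + (-230.2886400 − (-232.6323200))/3 = -229.5074133
R(2,2) = (16·(-229.5074133) − (-229.5125333)) / 15 = -229.5070720

-229.50707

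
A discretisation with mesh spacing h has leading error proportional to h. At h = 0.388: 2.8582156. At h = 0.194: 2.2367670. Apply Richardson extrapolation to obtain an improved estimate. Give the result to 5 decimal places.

1.61532

The leading error scales as h; refining by a factor of 2 reduces it by 2^1 = 2.
Extrapolated value = (2·A(h/2) − A(h)) / (2 − 1)
= (2·2.2367670 − 2.8582156) / 1
= 1.6153184 / 1 = 1.6153184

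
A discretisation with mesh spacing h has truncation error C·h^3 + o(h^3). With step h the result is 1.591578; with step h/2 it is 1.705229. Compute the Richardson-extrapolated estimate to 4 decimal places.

1.7215

Extrapolated value = (8·A(h/2) − A(h)) / (8 − 1)
= (8·1.705229 − 1.591578) / 7
= 12.050254 / 7 = 1.721465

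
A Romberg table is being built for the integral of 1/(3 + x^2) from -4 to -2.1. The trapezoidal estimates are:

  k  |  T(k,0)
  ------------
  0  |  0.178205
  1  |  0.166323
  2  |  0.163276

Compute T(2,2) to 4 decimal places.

0.1623

Richardson extrapolation on the trapezoidal column (denominator 4−1=3):
T(1,1) = 0.166323 + (0.166323 − 0.178205)/3 = 0.162362
T(2,1) = 0.163276 + (0.163276 − 0.166323)/3 = 0.162260
T(2,2) = (16·0.162260 − 0.162362) / 15 = 0.162253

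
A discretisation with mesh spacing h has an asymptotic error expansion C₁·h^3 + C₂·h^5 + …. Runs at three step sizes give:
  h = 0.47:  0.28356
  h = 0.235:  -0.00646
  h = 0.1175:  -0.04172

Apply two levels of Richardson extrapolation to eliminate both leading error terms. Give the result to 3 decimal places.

-0.047

First eliminate the h^3 term (factor 2^3 = 8):
  B₁ = (8·(-0.00646) − 0.28356)/7 = -0.04789
  B₂ = (8·(-0.04172) − (-0.00646))/7 = -0.04676
Then eliminate the h^5 term (factor 2^5 = 32):
  (32·(-0.04676) − (-0.04789))/31 = -0.04672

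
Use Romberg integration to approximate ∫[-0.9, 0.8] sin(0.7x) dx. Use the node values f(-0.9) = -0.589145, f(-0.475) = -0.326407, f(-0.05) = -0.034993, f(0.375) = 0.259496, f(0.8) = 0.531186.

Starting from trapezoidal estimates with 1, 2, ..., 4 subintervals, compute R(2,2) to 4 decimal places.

R(0,0) (trapezoid, 1 panel, h=1.7000): -0.049265
R(1,0) (trapezoid, 2 panels, h=0.8500): -0.054377
R(2,0) (trapezoid, 4 panels, h=0.4250): -0.055625
R(1,1) = -0.054377 + (-0.054377 − (-0.049265))/3 = -0.056081
R(2,1) = -0.055625 + (-0.055625 − (-0.054377))/3 = -0.056041
R(2,2) = -0.056041 + (-0.056041 − (-0.056081))/15 = -0.056038

-0.0560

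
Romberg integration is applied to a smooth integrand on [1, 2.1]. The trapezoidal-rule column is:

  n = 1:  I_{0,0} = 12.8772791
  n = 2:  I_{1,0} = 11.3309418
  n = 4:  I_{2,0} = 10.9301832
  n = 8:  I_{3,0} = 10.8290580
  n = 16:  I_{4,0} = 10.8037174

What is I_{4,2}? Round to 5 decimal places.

Richardson extrapolation on the trapezoidal column (denominator 4−1=3):
I_{3,1} = (4·10.8290580 − 10.9301832) / 3 = 10.7953496
I_{4,1} = (4·10.8037174 − 10.8290580) / 3 = 10.7952705
I_{4,2} = 10.7952705 + (10.7952705 − 10.7953496)/15 = 10.7952652

10.79527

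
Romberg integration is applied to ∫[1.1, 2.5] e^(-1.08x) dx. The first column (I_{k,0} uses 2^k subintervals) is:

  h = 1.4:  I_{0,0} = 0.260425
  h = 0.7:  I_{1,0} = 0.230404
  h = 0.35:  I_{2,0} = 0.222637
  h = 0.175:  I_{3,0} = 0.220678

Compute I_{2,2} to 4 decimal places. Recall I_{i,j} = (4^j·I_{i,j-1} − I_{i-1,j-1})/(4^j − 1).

0.2200

Richardson extrapolation on the trapezoidal column (denominator 4−1=3):
I_{1,1} = 0.230404 + (0.230404 − 0.260425)/3 = 0.220397
I_{2,1} = 0.222637 + (0.222637 − 0.230404)/3 = 0.220048
I_{2,2} = (16·0.220048 − 0.220397) / 15 = 0.220025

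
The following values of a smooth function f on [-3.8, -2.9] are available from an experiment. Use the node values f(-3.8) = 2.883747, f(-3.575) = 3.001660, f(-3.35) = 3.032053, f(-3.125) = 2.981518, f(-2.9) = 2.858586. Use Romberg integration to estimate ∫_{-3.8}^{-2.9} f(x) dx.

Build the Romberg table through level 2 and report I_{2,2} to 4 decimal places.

2.6804

I_{0,0} (trapezoid, 1 panel, h=0.9000): 2.584050
I_{1,0} (trapezoid, 2 panels, h=0.4500): 2.656449
I_{2,0} (trapezoid, 4 panels, h=0.2250): 2.674439
I_{1,1} = 2.656449 + (2.656449 − 2.584050)/3 = 2.680582
I_{2,1} = 2.674439 + (2.674439 − 2.656449)/3 = 2.680436
I_{2,2} = 2.680436 + (2.680436 − 2.680582)/15 = 2.680426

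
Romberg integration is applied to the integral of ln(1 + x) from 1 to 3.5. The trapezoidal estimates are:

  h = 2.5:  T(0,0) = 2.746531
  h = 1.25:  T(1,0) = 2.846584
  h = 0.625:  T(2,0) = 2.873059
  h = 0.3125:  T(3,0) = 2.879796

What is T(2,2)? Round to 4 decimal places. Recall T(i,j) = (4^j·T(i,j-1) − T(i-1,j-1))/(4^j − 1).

2.8820

T(1,1) = 2.846584 + (2.846584 − 2.746531)/3 = 2.879935
T(2,1) = 2.873059 + (2.873059 − 2.846584)/3 = 2.881884
T(2,2) = (16·2.881884 − 2.879935) / 15 = 2.882014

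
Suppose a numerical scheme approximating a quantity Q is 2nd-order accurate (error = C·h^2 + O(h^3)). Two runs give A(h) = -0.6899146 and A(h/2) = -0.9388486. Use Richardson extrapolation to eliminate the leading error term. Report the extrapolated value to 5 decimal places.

-1.02183

Extrapolated value = (4·A(h/2) − A(h)) / (4 − 1)
= (4·(-0.9388486) − (-0.6899146)) / 3
= -3.0654798 / 3 = -1.0218266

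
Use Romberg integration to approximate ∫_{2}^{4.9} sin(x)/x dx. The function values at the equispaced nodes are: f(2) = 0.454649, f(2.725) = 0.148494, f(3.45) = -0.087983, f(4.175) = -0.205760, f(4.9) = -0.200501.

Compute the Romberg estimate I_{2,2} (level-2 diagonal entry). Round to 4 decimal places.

-0.0357

I_{0,0} (trapezoid, 1 panel, h=2.9000): 0.368515
I_{1,0} (trapezoid, 2 panels, h=1.4500): 0.056682
I_{2,0} (trapezoid, 4 panels, h=0.7250): -0.013177
I_{1,1} = 0.056682 + (0.056682 − 0.368515)/3 = -0.047262
I_{2,1} = -0.013177 + (-0.013177 − 0.056682)/3 = -0.036463
I_{2,2} = -0.036463 + (-0.036463 − (-0.047262))/15 = -0.035743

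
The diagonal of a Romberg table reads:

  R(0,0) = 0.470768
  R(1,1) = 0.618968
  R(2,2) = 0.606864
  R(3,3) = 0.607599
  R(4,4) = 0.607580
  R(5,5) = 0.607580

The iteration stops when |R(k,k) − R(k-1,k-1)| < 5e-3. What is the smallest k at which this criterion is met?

k = 3

|R(1,1) − R(0,0)| = 0.148200 ≥ 5e-3
|R(2,2) − R(1,1)| = 0.012104 ≥ 5e-3
|R(3,3) − R(2,2)| = 0.000735 < 5e-3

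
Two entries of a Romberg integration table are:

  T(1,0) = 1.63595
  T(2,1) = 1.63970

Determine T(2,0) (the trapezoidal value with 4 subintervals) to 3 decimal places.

From T(2,1) = (4·T(2,0) − T(1,0))/3, solve for T(2,0):
4·T(2,0) = 3·1.63970 + 1.63595 = 6.55505
T(2,0) = 1.63876

1.639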